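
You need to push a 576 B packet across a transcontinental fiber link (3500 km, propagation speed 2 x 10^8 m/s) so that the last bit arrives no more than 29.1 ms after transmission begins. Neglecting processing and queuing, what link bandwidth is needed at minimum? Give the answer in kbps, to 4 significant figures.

L = 4608 bits.
Propagation delay = 3500000 / 200000000 = 17.5 ms.
Transmission budget = 29.1 − 17.5 = 11.6 ms.
R ≥ L / t_tx = 4608 bits / 0.0116 s = 397.2 kbps.

397.2 kbps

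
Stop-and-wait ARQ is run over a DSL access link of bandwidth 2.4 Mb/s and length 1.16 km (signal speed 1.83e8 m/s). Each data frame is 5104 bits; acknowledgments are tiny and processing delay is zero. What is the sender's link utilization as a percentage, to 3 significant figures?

t_tx = L/R = 5104/2400000 = 0.00212667 s.
t_prop = 1160/183000000 = 6.3388e-06 s; RTT = 1.26776e-05 s.
Cycle = t_tx + RTT = 0.00213934 s.
Utilization = t_tx / cycle = 0.00212667/0.00213934 = 99.4 %.

99.4 %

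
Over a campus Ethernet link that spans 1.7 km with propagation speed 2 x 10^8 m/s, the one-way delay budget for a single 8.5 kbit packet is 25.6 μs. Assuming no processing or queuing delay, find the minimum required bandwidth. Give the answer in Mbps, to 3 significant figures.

Propagation delay = 1700 / 200000000 = 8.5 μs.
Transmission budget = 25.6 − 8.5 = 17.1 μs.
R ≥ L / t_tx = 8500 bits / 1.71e-05 s = 497 Mbps.

497 Mbps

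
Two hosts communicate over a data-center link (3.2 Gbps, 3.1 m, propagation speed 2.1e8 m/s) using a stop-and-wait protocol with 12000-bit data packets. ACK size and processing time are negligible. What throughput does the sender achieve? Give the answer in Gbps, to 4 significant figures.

3.175 Gbps

t_tx = L/R = 12000/3200000000 = 3.75e-06 s.
t_prop = 3.1/210000000 = 1.47619e-08 s; RTT = 2.95238e-08 s.
Cycle = t_tx + RTT = 3.77952e-06 s.
Throughput = L / cycle = 12000 / 3.77952e-06 = 3.175 Gbps.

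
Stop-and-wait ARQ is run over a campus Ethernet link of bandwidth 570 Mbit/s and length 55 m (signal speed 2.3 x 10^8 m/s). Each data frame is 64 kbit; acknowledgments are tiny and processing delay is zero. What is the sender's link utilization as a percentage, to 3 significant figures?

t_tx = L/R = 64000/570000000 = 0.000112281 s.
t_prop = 55/2.3e+08 = 2.3913e-07 s; RTT = 4.78261e-07 s.
Cycle = t_tx + RTT = 0.000112759 s.
Utilization = t_tx / cycle = 0.000112281/0.000112759 = 99.6 %.

99.6 %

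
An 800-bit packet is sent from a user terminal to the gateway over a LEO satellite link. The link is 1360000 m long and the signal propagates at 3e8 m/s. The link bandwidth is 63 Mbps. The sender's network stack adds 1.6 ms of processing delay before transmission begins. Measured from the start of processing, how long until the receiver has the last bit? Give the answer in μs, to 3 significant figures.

Transmission delay = L/R = 800 / 63000000 = 12.6984 μs.
Propagation delay = d/s = 1360000 m / 300000000 m/s = 4533.33 μs.
Plus processing delay 1.6 ms = 1600 μs.
Total = 6150 μs.

6150 μs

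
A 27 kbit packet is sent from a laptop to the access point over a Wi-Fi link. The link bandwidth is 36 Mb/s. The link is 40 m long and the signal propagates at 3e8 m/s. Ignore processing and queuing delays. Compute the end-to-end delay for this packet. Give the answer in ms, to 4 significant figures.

L = 27000 bits.
Transmission delay = L/R = 27000 / 36000000 = 0.75 ms.
Propagation delay = d/s = 40 m / 300000000 m/s = 0.000133333 ms.
Total = 0.7501 ms.

0.7501 ms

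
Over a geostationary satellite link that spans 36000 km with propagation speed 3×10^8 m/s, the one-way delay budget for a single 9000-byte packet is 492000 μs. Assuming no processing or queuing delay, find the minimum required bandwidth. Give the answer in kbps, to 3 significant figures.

194 kbps

L = 72000 bits.
Propagation delay = 36000000 / 300000000 = 120000 μs.
Transmission budget = 492000 − 120000 = 372000 μs.
R ≥ L / t_tx = 72000 bits / 0.372 s = 194 kbps.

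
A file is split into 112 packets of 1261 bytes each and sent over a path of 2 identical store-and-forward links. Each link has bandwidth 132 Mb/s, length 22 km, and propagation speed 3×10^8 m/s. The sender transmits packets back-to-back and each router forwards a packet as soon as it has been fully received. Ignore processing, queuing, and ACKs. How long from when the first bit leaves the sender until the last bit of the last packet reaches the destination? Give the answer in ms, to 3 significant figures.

8.78 ms

Per-hop transmission t_tx = L/R = 10088/132000000 = 0.0764242 ms.
Per-hop propagation t_prop = 22000/300000000 = 0.0733333 ms.
Pipeline fill: first packet needs 2·t_tx to clear all hops; remaining 111 packets each add one t_tx.
Total = (2+112-1)·t_tx + 2·t_prop = 113·0.0764242 + 2·0.0733333 = 8.78 ms.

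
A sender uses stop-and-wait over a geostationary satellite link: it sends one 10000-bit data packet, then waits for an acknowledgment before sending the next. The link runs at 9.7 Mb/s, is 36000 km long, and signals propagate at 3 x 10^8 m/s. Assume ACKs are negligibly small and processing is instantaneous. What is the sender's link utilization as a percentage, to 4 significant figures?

0.4277 %

t_tx = L/R = 10000/9700000 = 0.00103093 s.
t_prop = 36000000/300000000 = 0.12 s; RTT = 0.24 s.
Cycle = t_tx + RTT = 0.241031 s.
Utilization = t_tx / cycle = 0.00103093/0.241031 = 0.4277 %.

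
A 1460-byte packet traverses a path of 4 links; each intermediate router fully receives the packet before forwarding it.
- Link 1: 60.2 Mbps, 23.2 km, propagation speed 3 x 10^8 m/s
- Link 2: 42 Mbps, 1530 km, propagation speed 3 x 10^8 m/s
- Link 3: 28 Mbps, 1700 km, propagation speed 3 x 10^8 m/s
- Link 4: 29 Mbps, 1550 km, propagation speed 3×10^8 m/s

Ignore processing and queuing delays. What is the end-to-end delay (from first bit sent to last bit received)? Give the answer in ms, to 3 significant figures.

17.3 ms

L = 1460 × 8 = 11680 bits.
Transmission delays (L/R per hop): 0.19402, 0.278095, 0.417143, 0.402759 ms; sum = 1.29202 ms.
Propagation delays (d/s per hop): 0.0773333, 5.1, 5.66667, 5.16667 ms; sum = 16.0107 ms.
End-to-end = 17.3 ms.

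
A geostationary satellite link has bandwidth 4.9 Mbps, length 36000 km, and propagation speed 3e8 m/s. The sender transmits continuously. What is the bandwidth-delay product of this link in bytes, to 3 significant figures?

73500 bytes

Propagation delay = 36000000 / 300000000 = 0.12 s.
BDP = R × t_prop = 4900000 × 0.12 = 588000 bits.
In bytes: 588000/8 = 73500 bytes.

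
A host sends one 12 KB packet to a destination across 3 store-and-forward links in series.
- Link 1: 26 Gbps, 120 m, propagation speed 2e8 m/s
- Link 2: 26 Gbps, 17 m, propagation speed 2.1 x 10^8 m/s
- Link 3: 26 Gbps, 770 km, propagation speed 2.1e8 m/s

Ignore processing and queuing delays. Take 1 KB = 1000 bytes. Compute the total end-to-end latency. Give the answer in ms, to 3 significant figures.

L = 96000 bits.
Transmission delay per hop = L/R = 96000/26000000000 = 0.00369231 ms; 3 hops → 0.0110769 ms.
Propagation delays (d/s per hop): 0.0006, 8.09524e-05, 3.66667 ms; sum = 3.66735 ms.
End-to-end = 3.68 ms.

3.68 ms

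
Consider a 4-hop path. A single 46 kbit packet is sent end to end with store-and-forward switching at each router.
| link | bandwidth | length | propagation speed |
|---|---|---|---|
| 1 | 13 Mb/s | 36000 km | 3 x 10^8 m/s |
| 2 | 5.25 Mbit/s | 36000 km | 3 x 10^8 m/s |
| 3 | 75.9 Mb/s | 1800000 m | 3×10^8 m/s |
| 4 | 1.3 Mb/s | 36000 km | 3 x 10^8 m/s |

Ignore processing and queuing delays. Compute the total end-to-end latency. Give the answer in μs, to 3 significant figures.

L = 46000 bits.
Transmission delays (L/R per hop): 3538.46, 8761.9, 606.061, 35384.6 μs; sum = 48291 μs.
Propagation delays (d/s per hop): 120000, 120000, 6000, 120000 μs; sum = 366000 μs.
End-to-end = 414000 μs.

414000 μs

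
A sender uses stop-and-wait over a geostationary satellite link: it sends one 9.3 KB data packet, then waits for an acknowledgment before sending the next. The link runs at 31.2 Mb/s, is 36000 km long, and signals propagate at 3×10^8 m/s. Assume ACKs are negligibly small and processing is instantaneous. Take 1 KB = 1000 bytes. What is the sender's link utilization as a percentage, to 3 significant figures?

0.984 %

t_tx = L/R = 74400/31200000 = 0.00238462 s.
t_prop = 36000000/300000000 = 0.12 s; RTT = 0.24 s.
Cycle = t_tx + RTT = 0.242385 s.
Utilization = t_tx / cycle = 0.00238462/0.242385 = 0.984 %.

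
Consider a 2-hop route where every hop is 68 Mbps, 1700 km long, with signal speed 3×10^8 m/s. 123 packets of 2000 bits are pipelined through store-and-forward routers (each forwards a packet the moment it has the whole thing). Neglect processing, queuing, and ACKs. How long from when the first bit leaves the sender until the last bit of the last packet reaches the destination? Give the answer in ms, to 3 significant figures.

15.0 ms

Per-hop transmission t_tx = L/R = 2000/68000000 = 0.0294118 ms.
Per-hop propagation t_prop = 1700000/300000000 = 5.66667 ms.
Pipeline fill: first packet needs 2·t_tx to clear all hops; remaining 122 packets each add one t_tx.
Total = (2+123-1)·t_tx + 2·t_prop = 124·0.0294118 + 2·5.66667 = 15.0 ms.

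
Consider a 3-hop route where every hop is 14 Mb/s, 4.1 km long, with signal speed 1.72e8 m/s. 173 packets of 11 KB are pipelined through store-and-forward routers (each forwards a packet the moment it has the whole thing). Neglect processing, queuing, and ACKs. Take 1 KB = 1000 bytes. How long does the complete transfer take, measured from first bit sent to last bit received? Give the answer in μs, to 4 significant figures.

1100000 μs

Per-hop transmission t_tx = L/R = 88000/14000000 = 6285.71 μs.
Per-hop propagation t_prop = 4100/172000000 = 23.8372 μs.
Pipeline fill: first packet needs 3·t_tx to clear all hops; remaining 172 packets each add one t_tx.
Total = (3+173-1)·t_tx + 3·t_prop = 175·6285.71 + 3·23.8372 = 1100000 μs.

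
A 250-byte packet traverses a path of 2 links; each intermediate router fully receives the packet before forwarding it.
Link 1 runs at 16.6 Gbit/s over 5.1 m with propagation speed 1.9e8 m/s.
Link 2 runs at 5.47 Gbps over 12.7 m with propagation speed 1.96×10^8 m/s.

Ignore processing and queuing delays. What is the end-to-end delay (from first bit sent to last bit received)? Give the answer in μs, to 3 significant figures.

L = 250 × 8 = 2000 bits.
Transmission delays (L/R per hop): 0.120482, 0.365631 μs; sum = 0.486113 μs.
Propagation delays (d/s per hop): 0.0268421, 0.0647959 μs; sum = 0.091638 μs.
End-to-end = 0.578 μs.

0.578 μs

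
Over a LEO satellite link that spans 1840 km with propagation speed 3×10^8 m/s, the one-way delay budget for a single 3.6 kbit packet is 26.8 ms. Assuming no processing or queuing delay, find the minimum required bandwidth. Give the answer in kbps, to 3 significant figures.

Propagation delay = 1840000 / 300000000 = 6.13333 ms.
Transmission budget = 26.8 − 6.13333 = 20.6667 ms.
R ≥ L / t_tx = 3600 bits / 0.0206667 s = 174 kbps.

174 kbps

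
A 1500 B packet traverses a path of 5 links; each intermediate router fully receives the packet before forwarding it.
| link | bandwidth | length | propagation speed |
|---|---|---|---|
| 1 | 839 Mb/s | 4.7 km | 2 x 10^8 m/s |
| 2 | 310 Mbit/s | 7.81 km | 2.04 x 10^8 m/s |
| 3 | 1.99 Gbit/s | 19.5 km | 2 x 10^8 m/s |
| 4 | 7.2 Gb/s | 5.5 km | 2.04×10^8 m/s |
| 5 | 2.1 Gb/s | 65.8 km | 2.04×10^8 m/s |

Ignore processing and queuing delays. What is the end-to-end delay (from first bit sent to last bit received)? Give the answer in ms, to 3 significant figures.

0.575 ms

L = 1500 × 8 = 12000 bits.
Transmission delays (L/R per hop): 0.0143027, 0.0387097, 0.00603015, 0.00166667, 0.00571429 ms; sum = 0.0664235 ms.
Propagation delays (d/s per hop): 0.0235, 0.0382843, 0.0975, 0.0269608, 0.322549 ms; sum = 0.508794 ms.
End-to-end = 0.575 ms.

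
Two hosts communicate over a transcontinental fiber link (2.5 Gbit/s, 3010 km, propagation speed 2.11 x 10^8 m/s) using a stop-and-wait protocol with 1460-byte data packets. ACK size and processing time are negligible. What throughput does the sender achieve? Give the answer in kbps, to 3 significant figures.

t_tx = L/R = 11680/2500000000 = 4.672e-06 s.
t_prop = 3010000/211000000 = 0.0142654 s; RTT = 0.0285308 s.
Cycle = t_tx + RTT = 0.0285355 s.
Throughput = L / cycle = 11680 / 0.0285355 = 409 kbps.

409 kbps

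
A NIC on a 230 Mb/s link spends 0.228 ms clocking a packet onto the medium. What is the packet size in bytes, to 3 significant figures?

L = R × t_tx = 230000000 b/s × 0.000228 s = 52440 bits.
In bytes: 52440 / 8 = 6560 bytes.

6560 bytes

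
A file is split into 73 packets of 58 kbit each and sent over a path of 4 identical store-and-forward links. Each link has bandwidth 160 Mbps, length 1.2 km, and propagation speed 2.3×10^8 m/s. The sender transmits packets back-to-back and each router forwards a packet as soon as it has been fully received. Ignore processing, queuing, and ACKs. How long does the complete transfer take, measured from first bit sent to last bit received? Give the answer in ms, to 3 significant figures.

27.6 ms

Per-hop transmission t_tx = L/R = 58000/160000000 = 0.3625 ms.
Per-hop propagation t_prop = 1200/2.3e+08 = 0.00521739 ms.
Pipeline fill: first packet needs 4·t_tx to clear all hops; remaining 72 packets each add one t_tx.
Total = (4+73-1)·t_tx + 4·t_prop = 76·0.3625 + 4·0.00521739 = 27.6 ms.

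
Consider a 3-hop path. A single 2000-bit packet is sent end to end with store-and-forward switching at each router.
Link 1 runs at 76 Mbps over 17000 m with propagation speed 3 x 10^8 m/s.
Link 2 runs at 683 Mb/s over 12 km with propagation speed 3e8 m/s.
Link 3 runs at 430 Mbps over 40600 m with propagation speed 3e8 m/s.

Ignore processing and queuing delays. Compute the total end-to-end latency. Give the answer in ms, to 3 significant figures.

Transmission delays (L/R per hop): 0.0263158, 0.00292826, 0.00465116 ms; sum = 0.0338952 ms.
Propagation delays (d/s per hop): 0.0566667, 0.04, 0.135333 ms; sum = 0.232 ms.
End-to-end = 0.266 ms.

0.266 ms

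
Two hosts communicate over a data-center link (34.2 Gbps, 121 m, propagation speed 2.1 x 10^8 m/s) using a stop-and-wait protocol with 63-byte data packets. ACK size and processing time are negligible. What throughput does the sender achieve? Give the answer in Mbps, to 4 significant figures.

t_tx = L/R = 504/3.42e+10 = 1.47368e-08 s.
t_prop = 121/210000000 = 5.7619e-07 s; RTT = 1.15238e-06 s.
Cycle = t_tx + RTT = 1.16712e-06 s.
Throughput = L / cycle = 504 / 1.16712e-06 = 431.8 Mbps.

431.8 Mbps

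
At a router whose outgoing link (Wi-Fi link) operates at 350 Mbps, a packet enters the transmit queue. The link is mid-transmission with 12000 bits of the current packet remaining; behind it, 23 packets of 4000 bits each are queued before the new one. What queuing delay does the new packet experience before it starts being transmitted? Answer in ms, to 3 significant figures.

0.297 ms

Each queued packet: L/R = 4000/350000000 = 0.0114286 ms.
23 queued → 0.262857 ms.
Plus remaining 12000 bits of current packet: 0.0342857 ms.
Queuing delay = 0.297 ms.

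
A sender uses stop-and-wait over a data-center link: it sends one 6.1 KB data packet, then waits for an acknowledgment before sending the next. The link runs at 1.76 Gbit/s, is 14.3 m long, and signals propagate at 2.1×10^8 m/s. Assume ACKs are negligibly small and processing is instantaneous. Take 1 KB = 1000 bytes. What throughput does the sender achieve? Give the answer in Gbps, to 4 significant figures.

t_tx = L/R = 48800/1760000000 = 2.77273e-05 s.
t_prop = 14.3/210000000 = 6.80952e-08 s; RTT = 1.3619e-07 s.
Cycle = t_tx + RTT = 2.78635e-05 s.
Throughput = L / cycle = 48800 / 2.78635e-05 = 1.751 Gbps.

1.751 Gbps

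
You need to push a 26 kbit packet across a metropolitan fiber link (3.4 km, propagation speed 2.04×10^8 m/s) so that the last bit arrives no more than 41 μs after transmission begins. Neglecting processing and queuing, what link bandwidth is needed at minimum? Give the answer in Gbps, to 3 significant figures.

1.07 Gbps

Propagation delay = 3400 / 204000000 = 16.6667 μs.
Transmission budget = 41 − 16.6667 = 24.3333 μs.
R ≥ L / t_tx = 26000 bits / 2.43333e-05 s = 1.07 Gbps.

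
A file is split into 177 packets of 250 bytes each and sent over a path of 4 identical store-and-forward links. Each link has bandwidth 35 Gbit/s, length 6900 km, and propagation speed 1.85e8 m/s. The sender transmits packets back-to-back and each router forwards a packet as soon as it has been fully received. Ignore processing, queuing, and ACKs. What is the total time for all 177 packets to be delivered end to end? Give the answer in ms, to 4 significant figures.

149.2 ms

Per-hop transmission t_tx = L/R = 2000/35000000000 = 5.71429e-05 ms.
Per-hop propagation t_prop = 6900000/185000000 = 37.2973 ms.
Pipeline fill: first packet needs 4·t_tx to clear all hops; remaining 176 packets each add one t_tx.
Total = (4+177-1)·t_tx + 4·t_prop = 180·5.71429e-05 + 4·37.2973 = 149.2 ms.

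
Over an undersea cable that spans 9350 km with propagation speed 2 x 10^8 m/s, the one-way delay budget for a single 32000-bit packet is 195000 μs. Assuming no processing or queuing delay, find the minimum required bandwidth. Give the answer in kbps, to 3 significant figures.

216 kbps

Propagation delay = 9350000 / 200000000 = 46750 μs.
Transmission budget = 195000 − 46750 = 148250 μs.
R ≥ L / t_tx = 32000 bits / 0.14825 s = 216 kbps.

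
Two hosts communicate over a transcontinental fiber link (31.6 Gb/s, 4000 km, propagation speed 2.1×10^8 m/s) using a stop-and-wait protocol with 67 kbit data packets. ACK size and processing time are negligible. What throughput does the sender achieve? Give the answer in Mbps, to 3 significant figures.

1.76 Mbps

t_tx = L/R = 67000/31600000000 = 2.12025e-06 s.
t_prop = 4000000/210000000 = 0.0190476 s; RTT = 0.0380952 s.
Cycle = t_tx + RTT = 0.0380974 s.
Throughput = L / cycle = 67000 / 0.0380974 = 1.76 Mbps.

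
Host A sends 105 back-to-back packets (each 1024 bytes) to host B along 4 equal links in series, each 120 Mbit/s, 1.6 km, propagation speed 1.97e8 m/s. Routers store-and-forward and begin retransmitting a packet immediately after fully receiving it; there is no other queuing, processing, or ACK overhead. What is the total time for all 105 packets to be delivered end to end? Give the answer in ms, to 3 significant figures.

Per-hop transmission t_tx = L/R = 8192/120000000 = 0.0682667 ms.
Per-hop propagation t_prop = 1600/197000000 = 0.00812183 ms.
Pipeline fill: first packet needs 4·t_tx to clear all hops; remaining 104 packets each add one t_tx.
Total = (4+105-1)·t_tx + 4·t_prop = 108·0.0682667 + 4·0.00812183 = 7.41 ms.

7.41 ms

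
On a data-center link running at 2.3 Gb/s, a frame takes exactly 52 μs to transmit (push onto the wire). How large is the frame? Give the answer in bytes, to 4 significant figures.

L = R × t_tx = 2300000000 b/s × 5.2e-05 s = 119600 bits.
In bytes: 119600 / 8 = 14950 bytes.

14950 bytes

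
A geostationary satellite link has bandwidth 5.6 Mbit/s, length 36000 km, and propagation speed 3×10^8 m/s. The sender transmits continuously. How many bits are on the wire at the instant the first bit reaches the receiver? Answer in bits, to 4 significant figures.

Propagation delay = 36000000 / 300000000 = 0.12 s.
BDP = R × t_prop = 5600000 × 0.12 = 672000 bits.

672000 bits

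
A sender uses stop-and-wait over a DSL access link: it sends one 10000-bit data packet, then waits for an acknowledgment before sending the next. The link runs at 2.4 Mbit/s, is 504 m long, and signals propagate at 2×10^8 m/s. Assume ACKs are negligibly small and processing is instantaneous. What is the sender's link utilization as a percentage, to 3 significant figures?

t_tx = L/R = 10000/2400000 = 0.00416667 s.
t_prop = 504/200000000 = 2.52e-06 s; RTT = 5.04e-06 s.
Cycle = t_tx + RTT = 0.00417171 s.
Utilization = t_tx / cycle = 0.00416667/0.00417171 = 99.9 %.

99.9 %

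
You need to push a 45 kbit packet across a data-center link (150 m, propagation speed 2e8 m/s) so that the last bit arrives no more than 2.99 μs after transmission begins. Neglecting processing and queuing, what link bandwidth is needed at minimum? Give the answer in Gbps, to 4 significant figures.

20.09 Gbps

Propagation delay = 150 / 200000000 = 0.75 μs.
Transmission budget = 2.99 − 0.75 = 2.24 μs.
R ≥ L / t_tx = 45000 bits / 2.24e-06 s = 20.09 Gbps.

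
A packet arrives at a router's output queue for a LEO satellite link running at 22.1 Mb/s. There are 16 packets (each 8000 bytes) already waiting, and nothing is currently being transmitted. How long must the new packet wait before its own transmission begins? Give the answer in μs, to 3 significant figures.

46300 μs

Each queued packet: L/R = 64000/22100000 = 2895.93 μs.
16 queued → 46334.8 μs.
Queuing delay = 46300 μs.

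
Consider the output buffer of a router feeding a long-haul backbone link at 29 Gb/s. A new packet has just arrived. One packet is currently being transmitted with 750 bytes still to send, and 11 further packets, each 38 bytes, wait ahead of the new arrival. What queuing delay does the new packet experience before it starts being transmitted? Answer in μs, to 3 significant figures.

0.322 μs

Each queued packet: L/R = 304/29000000000 = 0.0104828 μs.
11 queued → 0.11531 μs.
Plus remaining 6000 bits of current packet: 0.206897 μs.
Queuing delay = 0.322 μs.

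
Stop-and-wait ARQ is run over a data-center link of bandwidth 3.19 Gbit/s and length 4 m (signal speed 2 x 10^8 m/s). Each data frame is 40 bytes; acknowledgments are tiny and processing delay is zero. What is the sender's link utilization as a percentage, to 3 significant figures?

t_tx = L/R = 320/3190000000 = 1.00313e-07 s.
t_prop = 4/200000000 = 2e-08 s; RTT = 4e-08 s.
Cycle = t_tx + RTT = 1.40313e-07 s.
Utilization = t_tx / cycle = 1.00313e-07/1.40313e-07 = 71.5 %.

71.5 %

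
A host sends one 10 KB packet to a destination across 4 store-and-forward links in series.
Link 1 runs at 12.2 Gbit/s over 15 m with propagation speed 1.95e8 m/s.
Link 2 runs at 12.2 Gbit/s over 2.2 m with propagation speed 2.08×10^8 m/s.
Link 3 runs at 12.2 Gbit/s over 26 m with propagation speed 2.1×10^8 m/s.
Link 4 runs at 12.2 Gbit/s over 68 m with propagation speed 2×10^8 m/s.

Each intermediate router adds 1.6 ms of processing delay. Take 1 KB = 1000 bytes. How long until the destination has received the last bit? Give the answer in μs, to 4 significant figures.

4827 μs

L = 80000 bits.
Transmission delay per hop = L/R = 80000/12200000000 = 6.55738 μs; 4 hops → 26.2295 μs.
Propagation delays (d/s per hop): 0.0769231, 0.0105769, 0.12381, 0.34 μs; sum = 0.55131 μs.
Processing at 3 router(s): 3 × 1.6 ms = 4800 μs.
End-to-end = 4827 μs.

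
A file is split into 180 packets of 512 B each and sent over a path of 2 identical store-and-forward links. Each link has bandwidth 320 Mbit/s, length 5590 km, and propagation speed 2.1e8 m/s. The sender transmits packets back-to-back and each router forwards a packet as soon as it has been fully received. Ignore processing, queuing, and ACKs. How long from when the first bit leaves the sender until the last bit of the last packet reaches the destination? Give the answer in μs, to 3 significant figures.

55600 μs

Per-hop transmission t_tx = L/R = 4096/320000000 = 12.8 μs.
Per-hop propagation t_prop = 5590000/210000000 = 26619 μs.
Pipeline fill: first packet needs 2·t_tx to clear all hops; remaining 179 packets each add one t_tx.
Total = (2+180-1)·t_tx + 2·t_prop = 181·12.8 + 2·26619 = 55600 μs.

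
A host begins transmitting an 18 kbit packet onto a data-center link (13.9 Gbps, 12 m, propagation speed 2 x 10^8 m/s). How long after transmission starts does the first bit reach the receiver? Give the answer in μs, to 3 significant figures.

0.0600 μs

First bit experiences only propagation delay: d/s = 12/200000000 = 0.0600 μs.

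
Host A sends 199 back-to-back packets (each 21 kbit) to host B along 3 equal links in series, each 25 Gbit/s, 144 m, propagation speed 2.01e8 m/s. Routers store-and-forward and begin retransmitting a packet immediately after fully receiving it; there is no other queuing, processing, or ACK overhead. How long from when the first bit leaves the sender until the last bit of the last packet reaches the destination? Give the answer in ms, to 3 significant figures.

0.171 ms

Per-hop transmission t_tx = L/R = 21000/25000000000 = 0.00084 ms.
Per-hop propagation t_prop = 144/2.01e+08 = 0.000716418 ms.
Pipeline fill: first packet needs 3·t_tx to clear all hops; remaining 198 packets each add one t_tx.
Total = (3+199-1)·t_tx + 3·t_prop = 201·0.00084 + 3·0.000716418 = 0.171 ms.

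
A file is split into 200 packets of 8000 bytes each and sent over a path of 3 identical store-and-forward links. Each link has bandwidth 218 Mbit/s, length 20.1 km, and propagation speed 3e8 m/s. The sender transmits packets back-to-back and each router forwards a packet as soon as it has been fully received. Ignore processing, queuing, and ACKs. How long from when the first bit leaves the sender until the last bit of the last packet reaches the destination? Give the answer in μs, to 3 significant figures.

59500 μs

Per-hop transmission t_tx = L/R = 64000/218000000 = 293.578 μs.
Per-hop propagation t_prop = 20100/300000000 = 67 μs.
Pipeline fill: first packet needs 3·t_tx to clear all hops; remaining 199 packets each add one t_tx.
Total = (3+200-1)·t_tx + 3·t_prop = 202·293.578 + 3·67 = 59500 μs.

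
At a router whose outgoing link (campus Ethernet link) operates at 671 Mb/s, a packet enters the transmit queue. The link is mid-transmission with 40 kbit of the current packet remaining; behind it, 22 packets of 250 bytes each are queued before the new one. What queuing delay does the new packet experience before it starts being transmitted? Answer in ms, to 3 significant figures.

0.125 ms

Each queued packet: L/R = 2000/671000000 = 0.00298063 ms.
22 queued → 0.0655738 ms.
Plus remaining 40000 bits of current packet: 0.0596125 ms.
Queuing delay = 0.125 ms.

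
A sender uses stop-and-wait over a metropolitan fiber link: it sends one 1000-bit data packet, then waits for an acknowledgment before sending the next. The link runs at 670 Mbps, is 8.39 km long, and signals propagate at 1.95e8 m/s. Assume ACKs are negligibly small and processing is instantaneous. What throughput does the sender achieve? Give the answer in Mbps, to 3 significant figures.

11.4 Mbps

t_tx = L/R = 1000/670000000 = 1.49254e-06 s.
t_prop = 8390/195000000 = 4.30256e-05 s; RTT = 8.60513e-05 s.
Cycle = t_tx + RTT = 8.75438e-05 s.
Throughput = L / cycle = 1000 / 8.75438e-05 = 11.4 Mbps.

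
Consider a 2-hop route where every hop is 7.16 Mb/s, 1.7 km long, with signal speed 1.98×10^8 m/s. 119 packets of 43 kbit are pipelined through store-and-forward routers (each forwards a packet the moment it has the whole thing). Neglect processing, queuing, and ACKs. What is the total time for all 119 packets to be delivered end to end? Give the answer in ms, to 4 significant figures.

Per-hop transmission t_tx = L/R = 43000/7160000 = 6.00559 ms.
Per-hop propagation t_prop = 1700/198000000 = 0.00858586 ms.
Pipeline fill: first packet needs 2·t_tx to clear all hops; remaining 118 packets each add one t_tx.
Total = (2+119-1)·t_tx + 2·t_prop = 120·6.00559 + 2·0.00858586 = 720.7 ms.

720.7 ms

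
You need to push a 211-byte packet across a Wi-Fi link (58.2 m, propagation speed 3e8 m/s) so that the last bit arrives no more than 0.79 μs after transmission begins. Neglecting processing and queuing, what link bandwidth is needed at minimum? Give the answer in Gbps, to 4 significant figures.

L = 1688 bits.
Propagation delay = 58.2 / 300000000 = 0.194 μs.
Transmission budget = 0.79 − 0.194 = 0.596 μs.
R ≥ L / t_tx = 1688 bits / 5.96e-07 s = 2.832 Gbps.

2.832 Gbps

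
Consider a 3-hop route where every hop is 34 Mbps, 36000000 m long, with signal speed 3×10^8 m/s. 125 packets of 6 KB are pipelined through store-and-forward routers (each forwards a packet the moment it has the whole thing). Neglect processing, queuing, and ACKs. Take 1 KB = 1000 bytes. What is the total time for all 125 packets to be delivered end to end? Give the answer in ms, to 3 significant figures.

539 ms

Per-hop transmission t_tx = L/R = 48000/34000000 = 1.41176 ms.
Per-hop propagation t_prop = 36000000/300000000 = 120 ms.
Pipeline fill: first packet needs 3·t_tx to clear all hops; remaining 124 packets each add one t_tx.
Total = (3+125-1)·t_tx + 3·t_prop = 127·1.41176 + 3·120 = 539 ms.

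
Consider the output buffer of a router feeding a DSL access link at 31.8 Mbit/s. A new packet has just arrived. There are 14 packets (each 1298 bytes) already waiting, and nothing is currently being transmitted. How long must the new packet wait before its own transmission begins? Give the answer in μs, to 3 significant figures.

4570 μs

Each queued packet: L/R = 10384/31800000 = 326.541 μs.
14 queued → 4571.57 μs.
Queuing delay = 4570 μs.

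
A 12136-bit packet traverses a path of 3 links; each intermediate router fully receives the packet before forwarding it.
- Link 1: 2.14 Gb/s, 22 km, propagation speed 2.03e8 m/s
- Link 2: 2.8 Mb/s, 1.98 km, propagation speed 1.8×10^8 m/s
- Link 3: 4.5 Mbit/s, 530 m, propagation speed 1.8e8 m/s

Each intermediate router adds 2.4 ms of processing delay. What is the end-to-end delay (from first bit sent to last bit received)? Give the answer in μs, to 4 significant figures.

Transmission delays (L/R per hop): 5.67103, 4334.29, 2696.89 μs; sum = 7036.85 μs.
Propagation delays (d/s per hop): 108.374, 11, 2.94444 μs; sum = 122.319 μs.
Processing at 2 router(s): 2 × 2.4 ms = 4800 μs.
End-to-end = 11960 μs.

11960 μs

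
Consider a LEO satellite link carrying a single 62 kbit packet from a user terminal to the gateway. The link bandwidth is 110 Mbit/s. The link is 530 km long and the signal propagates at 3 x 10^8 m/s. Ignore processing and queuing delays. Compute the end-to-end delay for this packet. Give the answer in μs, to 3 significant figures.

2330 μs

L = 62000 bits.
Transmission delay = L/R = 62000 / 110000000 = 563.636 μs.
Propagation delay = d/s = 530000 m / 300000000 m/s = 1766.67 μs.
Total = 2330 μs.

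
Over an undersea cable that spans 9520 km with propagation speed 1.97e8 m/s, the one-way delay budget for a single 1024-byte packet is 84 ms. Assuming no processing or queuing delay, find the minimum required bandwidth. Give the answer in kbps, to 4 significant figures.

229.6 kbps

L = 8192 bits.
Propagation delay = 9520000 / 197000000 = 48.3249 ms.
Transmission budget = 84 − 48.3249 = 35.6751 ms.
R ≥ L / t_tx = 8192 bits / 0.0356751 s = 229.6 kbps.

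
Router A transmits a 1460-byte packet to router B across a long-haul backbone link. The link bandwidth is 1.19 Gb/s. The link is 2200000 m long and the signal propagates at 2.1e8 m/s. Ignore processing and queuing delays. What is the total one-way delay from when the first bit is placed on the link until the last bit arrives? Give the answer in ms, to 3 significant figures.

10.5 ms

L = 1460 × 8 = 11680 bits.
Transmission delay = L/R = 11680 / 1190000000 = 0.00981513 ms.
Propagation delay = d/s = 2200000 m / 210000000 m/s = 10.4762 ms.
Total = 10.5 ms.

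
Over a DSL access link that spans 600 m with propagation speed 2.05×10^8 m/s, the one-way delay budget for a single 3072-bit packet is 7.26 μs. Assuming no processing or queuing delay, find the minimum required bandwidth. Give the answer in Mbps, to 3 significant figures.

709 Mbps

Propagation delay = 600 / 2.05e+08 = 2.92683 μs.
Transmission budget = 7.26 − 2.92683 = 4.33317 μs.
R ≥ L / t_tx = 3072 bits / 4.33317e-06 s = 709 Mbps.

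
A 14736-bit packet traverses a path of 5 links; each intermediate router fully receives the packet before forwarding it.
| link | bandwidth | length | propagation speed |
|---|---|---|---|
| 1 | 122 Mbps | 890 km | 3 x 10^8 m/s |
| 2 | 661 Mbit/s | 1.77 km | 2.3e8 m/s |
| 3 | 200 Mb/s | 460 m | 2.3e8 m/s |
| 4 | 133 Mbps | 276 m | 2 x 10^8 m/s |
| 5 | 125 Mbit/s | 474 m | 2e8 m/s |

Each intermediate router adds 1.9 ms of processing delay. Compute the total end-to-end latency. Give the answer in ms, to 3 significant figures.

Transmission delays (L/R per hop): 0.120787, 0.0222935, 0.07368, 0.110797, 0.117888 ms; sum = 0.445445 ms.
Propagation delays (d/s per hop): 2.96667, 0.00769565, 0.002, 0.00138, 0.00237 ms; sum = 2.98011 ms.
Processing at 4 router(s): 4 × 1.9 ms = 7.6 ms.
End-to-end = 11.0 ms.

11.0 ms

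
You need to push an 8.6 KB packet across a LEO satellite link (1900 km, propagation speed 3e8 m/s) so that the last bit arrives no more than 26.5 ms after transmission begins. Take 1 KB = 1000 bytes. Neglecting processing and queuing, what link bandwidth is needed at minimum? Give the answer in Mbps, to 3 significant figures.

3.41 Mbps

L = 68800 bits.
Propagation delay = 1900000 / 300000000 = 6.33333 ms.
Transmission budget = 26.5 − 6.33333 = 20.1667 ms.
R ≥ L / t_tx = 68800 bits / 0.0201667 s = 3.41 Mbps.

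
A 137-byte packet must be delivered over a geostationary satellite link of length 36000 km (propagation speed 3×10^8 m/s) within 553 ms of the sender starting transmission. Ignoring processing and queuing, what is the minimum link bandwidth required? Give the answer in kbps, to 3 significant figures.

L = 1096 bits.
Propagation delay = 36000000 / 300000000 = 120 ms.
Transmission budget = 553 − 120 = 433 ms.
R ≥ L / t_tx = 1096 bits / 0.433 s = 2.53 kbps.

2.53 kbps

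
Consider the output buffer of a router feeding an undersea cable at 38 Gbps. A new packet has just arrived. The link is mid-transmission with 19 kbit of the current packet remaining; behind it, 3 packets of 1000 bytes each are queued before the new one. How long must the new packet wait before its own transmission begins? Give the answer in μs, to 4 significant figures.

Each queued packet: L/R = 8000/38000000000 = 0.210526 μs.
3 queued → 0.631579 μs.
Plus remaining 19000 bits of current packet: 0.5 μs.
Queuing delay = 1.132 μs.

1.132 μs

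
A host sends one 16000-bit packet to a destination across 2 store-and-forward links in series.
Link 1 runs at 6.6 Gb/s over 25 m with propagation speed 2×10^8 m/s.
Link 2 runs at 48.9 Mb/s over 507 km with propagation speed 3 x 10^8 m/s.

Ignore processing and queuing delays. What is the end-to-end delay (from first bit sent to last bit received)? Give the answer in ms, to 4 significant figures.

2.020 ms

Transmission delays (L/R per hop): 0.00242424, 0.327198 ms; sum = 0.329623 ms.
Propagation delays (d/s per hop): 0.000125, 1.69 ms; sum = 1.69013 ms.
End-to-end = 2.020 ms.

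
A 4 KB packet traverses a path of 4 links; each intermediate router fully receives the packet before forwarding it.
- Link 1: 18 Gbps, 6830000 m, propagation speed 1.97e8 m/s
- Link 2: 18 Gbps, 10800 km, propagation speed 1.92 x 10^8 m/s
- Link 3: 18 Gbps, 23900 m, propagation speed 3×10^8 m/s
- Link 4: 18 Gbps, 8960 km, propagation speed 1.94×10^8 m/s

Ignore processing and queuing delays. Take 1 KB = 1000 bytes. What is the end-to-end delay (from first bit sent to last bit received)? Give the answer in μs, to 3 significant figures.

137000 μs

L = 32000 bits.
Transmission delay per hop = L/R = 32000/18000000000 = 1.77778 μs; 4 hops → 7.11111 μs.
Propagation delays (d/s per hop): 34670.1, 56250, 79.6667, 46185.6 μs; sum = 137185 μs.
End-to-end = 137000 μs.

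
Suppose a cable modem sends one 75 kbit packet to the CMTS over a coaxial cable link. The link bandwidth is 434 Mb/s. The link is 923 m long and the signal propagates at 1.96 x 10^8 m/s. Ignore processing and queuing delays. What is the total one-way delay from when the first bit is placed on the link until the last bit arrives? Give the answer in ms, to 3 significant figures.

0.178 ms

L = 75000 bits.
Transmission delay = L/R = 75000 / 434000000 = 0.172811 ms.
Propagation delay = d/s = 923 m / 196000000 m/s = 0.00470918 ms.
Total = 0.178 ms.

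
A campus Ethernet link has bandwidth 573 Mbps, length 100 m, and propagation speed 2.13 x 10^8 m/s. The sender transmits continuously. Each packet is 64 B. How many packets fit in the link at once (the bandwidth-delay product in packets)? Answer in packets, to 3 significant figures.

Propagation delay = 100 / 213000000 = 4.69484e-07 s.
BDP = R × t_prop = 573000000 × 4.69484e-07 = 269.014 bits.
In packets of 512 bits: 0.525 packets.

0.525 packets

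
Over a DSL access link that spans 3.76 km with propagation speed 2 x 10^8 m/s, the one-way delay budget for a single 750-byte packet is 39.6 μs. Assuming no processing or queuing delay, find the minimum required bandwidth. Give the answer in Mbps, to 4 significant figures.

L = 6000 bits.
Propagation delay = 3760 / 200000000 = 18.8 μs.
Transmission budget = 39.6 − 18.8 = 20.8 μs.
R ≥ L / t_tx = 6000 bits / 2.08e-05 s = 288.5 Mbps.

288.5 Mbps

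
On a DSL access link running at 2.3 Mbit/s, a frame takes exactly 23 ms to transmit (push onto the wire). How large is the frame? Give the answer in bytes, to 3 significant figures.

L = R × t_tx = 2300000 b/s × 0.023 s = 52900 bits.
In bytes: 52900 / 8 = 6610 bytes.

6610 bytes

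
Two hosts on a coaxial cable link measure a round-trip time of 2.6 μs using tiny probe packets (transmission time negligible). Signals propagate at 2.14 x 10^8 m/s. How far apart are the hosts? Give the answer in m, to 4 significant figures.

278.2 m

One-way propagation = RTT/2 = 1.3 μs.
d = s × t = 214000000 × 1.3e-06 = 278.2 m.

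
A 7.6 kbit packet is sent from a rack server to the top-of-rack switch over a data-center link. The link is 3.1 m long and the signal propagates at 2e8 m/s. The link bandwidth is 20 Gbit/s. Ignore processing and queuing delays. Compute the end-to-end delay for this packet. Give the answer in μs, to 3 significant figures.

L = 7600 bits.
Transmission delay = L/R = 7600 / 20000000000 = 0.38 μs.
Propagation delay = d/s = 3.1 m / 200000000 m/s = 0.0155 μs.
Total = 0.396 μs.

0.396 μs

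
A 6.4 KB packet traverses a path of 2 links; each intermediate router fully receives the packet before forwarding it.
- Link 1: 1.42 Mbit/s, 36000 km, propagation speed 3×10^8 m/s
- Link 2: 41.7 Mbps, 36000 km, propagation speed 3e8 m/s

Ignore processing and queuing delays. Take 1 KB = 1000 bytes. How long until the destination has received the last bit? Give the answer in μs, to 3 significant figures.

L = 51200 bits.
Transmission delays (L/R per hop): 36056.3, 1227.82 μs; sum = 37284.2 μs.
Propagation delays (d/s per hop): 120000, 120000 μs; sum = 240000 μs.
End-to-end = 277000 μs.

277000 μs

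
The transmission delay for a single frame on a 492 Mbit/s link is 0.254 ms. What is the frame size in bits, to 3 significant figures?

125000 bits

L = R × t_tx = 492000000 b/s × 0.000254 s = 124968 bits.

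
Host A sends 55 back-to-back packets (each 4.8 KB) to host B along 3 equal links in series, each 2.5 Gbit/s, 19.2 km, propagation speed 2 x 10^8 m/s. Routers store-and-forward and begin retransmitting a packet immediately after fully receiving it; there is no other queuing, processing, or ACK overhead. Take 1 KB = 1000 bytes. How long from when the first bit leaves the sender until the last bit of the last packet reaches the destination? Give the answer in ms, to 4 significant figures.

1.164 ms

Per-hop transmission t_tx = L/R = 38400/2500000000 = 0.01536 ms.
Per-hop propagation t_prop = 19200/200000000 = 0.096 ms.
Pipeline fill: first packet needs 3·t_tx to clear all hops; remaining 54 packets each add one t_tx.
Total = (3+55-1)·t_tx + 3·t_prop = 57·0.01536 + 3·0.096 = 1.164 ms.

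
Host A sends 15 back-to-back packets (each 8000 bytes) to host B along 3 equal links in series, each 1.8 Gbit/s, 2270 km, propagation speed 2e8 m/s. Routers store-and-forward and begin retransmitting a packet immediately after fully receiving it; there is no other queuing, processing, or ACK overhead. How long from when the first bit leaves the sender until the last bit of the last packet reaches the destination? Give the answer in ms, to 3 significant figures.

Per-hop transmission t_tx = L/R = 64000/1800000000 = 0.0355556 ms.
Per-hop propagation t_prop = 2270000/200000000 = 11.35 ms.
Pipeline fill: first packet needs 3·t_tx to clear all hops; remaining 14 packets each add one t_tx.
Total = (3+15-1)·t_tx + 3·t_prop = 17·0.0355556 + 3·11.35 = 34.7 ms.

34.7 ms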